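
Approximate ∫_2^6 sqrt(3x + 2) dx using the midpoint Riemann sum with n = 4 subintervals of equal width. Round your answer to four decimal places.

14.8559

Δx = (6 − 2)/4 = 1.
Midpoints: 2.5, 3.5, 4.5, 5.5.
f(2.5) ≈ 3.0822, f(3.5) ≈ 3.5355, f(4.5) ≈ 3.9370, f(5.5) ≈ 4.3012.
Sum = Δx · [f(2.5) + f(3.5) + f(4.5) + f(5.5)].
Sum ≈ 14.8559.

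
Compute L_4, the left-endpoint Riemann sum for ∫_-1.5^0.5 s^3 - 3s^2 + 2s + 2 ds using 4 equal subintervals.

Δs = (0.5 − (-1.5))/4 = 0.5.
Left endpoints: -1.5, -1, -0.5, 0.
f(-1.5) = -11.125, f(-1) = -4, f(-0.5) = 0.125, f(0) = 2.
Sum = Δs · [f(-1.5) + f(-1) + f(-0.5) + f(0)].
Sum = -6.5.

-6.5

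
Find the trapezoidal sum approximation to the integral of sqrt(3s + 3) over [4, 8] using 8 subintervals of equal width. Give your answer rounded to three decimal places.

Δs = (8 − 4)/8 = 0.5.
f(4) ≈ 3.873, f(4.5) ≈ 4.062, f(5) ≈ 4.243, f(5.5) ≈ 4.416, f(6) ≈ 4.583, f(6.5) ≈ 4.743, f(7) ≈ 4.899, f(7.5) ≈ 5.050, f(8) ≈ 5.196.
T_8 = (Δs/2)·[f(s_0) + 2f(s_1) + ... + 2f(s_{7}) + f(s_8)].
Sum ≈ 18.265.

18.265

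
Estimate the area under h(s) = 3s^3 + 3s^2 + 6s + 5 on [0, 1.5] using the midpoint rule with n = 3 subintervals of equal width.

Δs = (1.5 − 0)/3 = 0.5.
Midpoints: 0.25, 0.75, 1.25.
h(0.25) = 6.734375, h(0.75) = 12.453125, h(1.25) = 23.046875.
Sum = Δs · [h(0.25) + h(0.75) + h(1.25)].
Sum = 21.1171875.

21.1171875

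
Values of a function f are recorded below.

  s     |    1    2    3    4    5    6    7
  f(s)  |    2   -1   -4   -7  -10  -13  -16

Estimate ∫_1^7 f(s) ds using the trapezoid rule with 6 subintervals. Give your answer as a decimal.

Δs = 1.
T_6 = (1/2)·[2 + 2·(-1) + 2·(-4) + 2·(-7) + 2·(-10) + 2·(-13) + (-16)] = -42.

-42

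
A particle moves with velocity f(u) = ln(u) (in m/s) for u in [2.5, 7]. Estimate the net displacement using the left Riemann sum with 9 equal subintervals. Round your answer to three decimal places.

6.568

Δu = (7 − 2.5)/9 = 0.5.
Left endpoints: 2.5, 3, 3.5, 4, 4.5, 5, 5.5, 6, 6.5.
f(2.5) ≈ 0.916, f(3) ≈ 1.099, f(3.5) ≈ 1.253, f(4) ≈ 1.386, f(4.5) ≈ 1.504, f(5) ≈ 1.609, f(5.5) ≈ 1.705, f(6) ≈ 1.792, f(6.5) ≈ 1.872.
Sum = Δu · [f(2.5) + f(3) + f(3.5) + ...].
Sum ≈ 6.568.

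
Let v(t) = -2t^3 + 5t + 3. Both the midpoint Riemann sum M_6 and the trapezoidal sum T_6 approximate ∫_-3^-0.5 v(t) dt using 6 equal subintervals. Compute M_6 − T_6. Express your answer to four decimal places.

M_6 ≈ 25.713976.
T_6 ≈ 26.853299.
M_6 − T_6 ≈ -1.1393.

-1.1393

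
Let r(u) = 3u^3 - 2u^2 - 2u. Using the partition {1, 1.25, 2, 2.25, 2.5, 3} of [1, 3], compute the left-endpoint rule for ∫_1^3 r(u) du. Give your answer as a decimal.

Subinterval widths: 0.25, 0.75, 0.25, 0.25, 0.5.
Left endpoints: 1, 1.25, 2, 2.25, 2.5.
r(1) = -1, r(1.25) = 0.234375, r(2) = 12, r(2.25) = 19.546875, r(2.5) = 29.375.
Sum = Σ Δu_i · r(u_i).
Sum = 22.5.

22.5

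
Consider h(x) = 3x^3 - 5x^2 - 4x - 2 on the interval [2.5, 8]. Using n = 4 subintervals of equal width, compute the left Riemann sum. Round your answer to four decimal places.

1352.0010

Δx = (8 − 2.5)/4 = 1.375.
Left endpoints: 2.5, 3.875, 5.25, 6.625.
h(2.5) = 3.625, h(3.875) = 41973/512, h(5.25) = 273.296875, h(6.625) = 319679/512.
Sum = Δx · [h(2.5) + h(3.875) + h(5.25) + h(6.625)].
Sum ≈ 1352.0010.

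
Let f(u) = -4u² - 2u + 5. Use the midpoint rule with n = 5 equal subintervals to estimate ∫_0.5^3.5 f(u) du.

-53.64

Δu = (3.5 − 0.5)/5 = 0.6.
Midpoints: 0.8, 1.4, 2, 2.6, 3.2.
f(0.8) = 0.84, f(1.4) = -5.64, f(2) = -15, f(2.6) = -27.24, f(3.2) = -42.36.
Sum = Δu · [f(0.8) + f(1.4) + f(2) + f(2.6) + f(3.2)].
Sum = -53.64.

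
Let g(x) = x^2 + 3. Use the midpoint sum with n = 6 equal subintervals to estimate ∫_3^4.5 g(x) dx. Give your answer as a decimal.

Δx = (4.5 − 3)/6 = 0.25.
Midpoints: 3.125, 3.375, 3.625, 3.875, 4.125, 4.375.
g(3.125) = 12.765625, g(3.375) = 14.390625, g(3.625) = 16.140625, g(3.875) = 18.015625, g(4.125) = 20.015625, g(4.375) = 22.140625.
Sum = Δx · [g(3.125) + g(3.375) + g(3.625) + ...].
Sum = 25.8671875.

25.8671875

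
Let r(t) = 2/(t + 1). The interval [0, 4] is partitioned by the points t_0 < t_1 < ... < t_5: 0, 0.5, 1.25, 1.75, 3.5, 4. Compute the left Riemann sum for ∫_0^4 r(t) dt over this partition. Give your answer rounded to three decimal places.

3.939

Subinterval widths: 0.5, 0.75, 0.5, 1.75, 0.5.
Left endpoints: 0, 0.5, 1.25, 1.75, 3.5.
r(0) = 2, r(0.5) = 4/3, r(1.25) = 8/9, r(1.75) = 8/11, r(3.5) = 4/9.
Sum = Σ Δt_i · r(t_i).
Sum ≈ 3.939.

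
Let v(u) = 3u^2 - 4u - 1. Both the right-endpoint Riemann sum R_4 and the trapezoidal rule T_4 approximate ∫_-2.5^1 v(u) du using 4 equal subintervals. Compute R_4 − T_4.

R_4 = 11.94921875.
T_4 = 24.96484375.
R_4 − T_4 = -13.015625.

-13.015625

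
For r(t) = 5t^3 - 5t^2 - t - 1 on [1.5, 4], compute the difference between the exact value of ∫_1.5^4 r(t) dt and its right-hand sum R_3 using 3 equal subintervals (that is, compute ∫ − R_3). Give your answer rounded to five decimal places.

-107.10359

Exact integral: ∫_1.5^4 r(t) dt ≈ 203.2552083.
R_3 ≈ 310.3587963.
Error ≈ 203.2552083 − 310.3587963 ≈ -107.10359.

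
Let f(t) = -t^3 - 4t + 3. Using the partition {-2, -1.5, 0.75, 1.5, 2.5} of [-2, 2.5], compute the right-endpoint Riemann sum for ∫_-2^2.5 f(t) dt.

-22.16796875

Subinterval widths: 0.5, 2.25, 0.75, 1.
Right endpoints: -1.5, 0.75, 1.5, 2.5.
f(-1.5) = 12.375, f(0.75) = -0.421875, f(1.5) = -6.375, f(2.5) = -22.625.
Sum = Σ Δt_i · f(t_i).
Sum = -22.16796875.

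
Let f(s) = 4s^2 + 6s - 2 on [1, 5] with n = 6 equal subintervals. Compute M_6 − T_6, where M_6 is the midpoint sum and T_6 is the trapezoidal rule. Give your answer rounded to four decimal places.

-1.7778

M_6 ≈ 228.740741.
T_6 ≈ 230.518519.
M_6 − T_6 ≈ -1.7778.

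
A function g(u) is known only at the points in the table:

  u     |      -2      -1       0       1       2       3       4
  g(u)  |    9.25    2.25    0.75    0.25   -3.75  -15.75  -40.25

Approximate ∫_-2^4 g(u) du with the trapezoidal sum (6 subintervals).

Δu = 1.
T_6 = (1/2)·[9.25 + 2·2.25 + 2·0.75 + 2·0.25 + 2·(-3.75) + 2·(-15.75) + (-40.25)] = -31.75.

-31.75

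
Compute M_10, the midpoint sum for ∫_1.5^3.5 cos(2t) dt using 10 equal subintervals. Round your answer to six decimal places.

0.259661

Δt = (3.5 − 1.5)/10 = 0.2.
Midpoints: 1.6, 1.8, 2, 2.2, 2.4, 2.6, 2.8, 3, 3.2, 3.4.
f(1.6) ≈ -0.998295, f(1.8) ≈ -0.896758, f(2) ≈ -0.653644, f(2.2) ≈ -0.307333, f(2.4) ≈ 0.087499, f(2.6) ≈ 0.468517, f(2.8) ≈ 0.775566, f(3) ≈ 0.960170, f(3.2) ≈ 0.993185, f(3.4) ≈ 0.869397.
Sum = Δt · [f(1.6) + f(1.8) + f(2) + ...].
Sum ≈ 0.259661.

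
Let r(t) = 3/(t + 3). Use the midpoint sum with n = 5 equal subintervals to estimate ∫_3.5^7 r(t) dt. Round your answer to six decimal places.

1.291514

Δt = (7 − 3.5)/5 = 0.7.
Midpoints: 3.85, 4.55, 5.25, 5.95, 6.65.
r(3.85) = 60/137, r(4.55) = 60/151, r(5.25) = 4/11, r(5.95) = 60/179, r(6.65) = 60/193.
Sum = Δt · [r(3.85) + r(4.55) + r(5.25) + r(5.95) + r(6.65)].
Sum ≈ 1.291514.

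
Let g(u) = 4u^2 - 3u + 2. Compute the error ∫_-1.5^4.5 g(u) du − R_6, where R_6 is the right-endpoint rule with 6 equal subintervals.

Exact integral: ∫_-1.5^4.5 g(u) du = 111.
R_6 = 142.
Error = 111 − 142 = -31.

-31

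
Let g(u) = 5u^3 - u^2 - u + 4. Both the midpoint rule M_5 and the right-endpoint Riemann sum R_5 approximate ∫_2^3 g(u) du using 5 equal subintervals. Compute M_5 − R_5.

M_5 = 76.295.
R_5 = 85.56.
M_5 − R_5 = -9.265.

-9.265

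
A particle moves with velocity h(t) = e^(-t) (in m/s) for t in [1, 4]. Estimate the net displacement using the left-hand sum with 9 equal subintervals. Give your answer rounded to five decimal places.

0.41106

Δt = (4 − 1)/9 = 1/3.
Left endpoints: 1, 4/3, 5/3, 2, 7/3, 8/3, 3, 10/3, 11/3.
h(1) ≈ 0.36788, h(4/3) ≈ 0.26360, h(5/3) ≈ 0.18888, h(2) ≈ 0.13534, h(7/3) ≈ 0.09697, h(8/3) ≈ 0.06948, h(3) ≈ 0.04979, h(10/3) ≈ 0.03567, h(11/3) ≈ 0.02556.
Sum = Δt · [h(1) + h(4/3) + h(5/3) + ...].
Sum ≈ 0.41106.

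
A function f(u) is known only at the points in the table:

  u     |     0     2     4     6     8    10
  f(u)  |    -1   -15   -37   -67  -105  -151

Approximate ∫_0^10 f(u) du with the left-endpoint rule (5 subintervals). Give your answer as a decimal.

-450

Δu = 2.
Sum = 2·[(-1) + (-15) + (-37) + (-67) + (-105)] = -450.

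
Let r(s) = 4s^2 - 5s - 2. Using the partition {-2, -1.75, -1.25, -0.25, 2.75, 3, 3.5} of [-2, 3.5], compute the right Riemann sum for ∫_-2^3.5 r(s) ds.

Subinterval widths: 0.25, 0.5, 1, 3, 0.25, 0.5.
Right endpoints: -1.75, -1.25, -0.25, 2.75, 3, 3.5.
r(-1.75) = 19, r(-1.25) = 10.5, r(-0.25) = -0.5, r(2.75) = 14.5, r(3) = 19, r(3.5) = 29.5.
Sum = Σ Δs_i · r(s_i).
Sum = 72.5.

72.5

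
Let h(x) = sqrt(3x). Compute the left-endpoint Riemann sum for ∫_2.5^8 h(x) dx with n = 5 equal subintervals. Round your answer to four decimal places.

20.3511

Δx = (8 − 2.5)/5 = 1.1.
Left endpoints: 2.5, 3.6, 4.7, 5.8, 6.9.
h(2.5) ≈ 2.7386, h(3.6) ≈ 3.2863, h(4.7) ≈ 3.7550, h(5.8) ≈ 4.1713, h(6.9) ≈ 4.5497.
Sum = Δx · [h(2.5) + h(3.6) + h(4.7) + h(5.8) + h(6.9)].
Sum ≈ 20.3511.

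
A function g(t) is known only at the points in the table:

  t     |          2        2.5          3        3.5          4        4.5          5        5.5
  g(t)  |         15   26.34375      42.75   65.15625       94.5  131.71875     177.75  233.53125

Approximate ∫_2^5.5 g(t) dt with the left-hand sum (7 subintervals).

Δt = 0.5.
Sum = 0.5·[15 + 26.34375 + 42.75 + 65.15625 + 94.5 + 131.71875 + 177.75] = 276.609375.

276.609375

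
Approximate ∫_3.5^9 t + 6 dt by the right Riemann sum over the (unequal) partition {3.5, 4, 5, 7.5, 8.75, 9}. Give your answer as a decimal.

71.9375

Subinterval widths: 0.5, 1, 2.5, 1.25, 0.25.
Right endpoints: 4, 5, 7.5, 8.75, 9.
f(4) = 10, f(5) = 11, f(7.5) = 13.5, f(8.75) = 14.75, f(9) = 15.
Sum = Σ Δt_i · f(t_i).
Sum = 71.9375.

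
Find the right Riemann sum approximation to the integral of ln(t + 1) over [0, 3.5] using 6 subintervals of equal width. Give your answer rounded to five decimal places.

Δt = (3.5 − 0)/6 = 7/12.
Right endpoints: 7/12, 7/6, 1.75, 7/3, 35/12, 3.5.
f(7/12) ≈ 0.45953, f(7/6) ≈ 0.77319, f(1.75) ≈ 1.01160, f(7/3) ≈ 1.20397, f(35/12) ≈ 1.36524, f(3.5) ≈ 1.50408.
Sum = Δt · [f(7/12) + f(7/6) + f(1.75) + ...].
Sum ≈ 3.68527.

3.68527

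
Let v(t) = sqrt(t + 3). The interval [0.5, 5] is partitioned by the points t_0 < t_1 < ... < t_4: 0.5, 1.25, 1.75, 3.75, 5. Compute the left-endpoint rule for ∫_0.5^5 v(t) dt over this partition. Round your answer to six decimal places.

10.040392

Subinterval widths: 0.75, 0.5, 2, 1.25.
Left endpoints: 0.5, 1.25, 1.75, 3.75.
v(0.5) ≈ 1.870829, v(1.25) ≈ 2.061553, v(1.75) ≈ 2.179449, v(3.75) ≈ 2.598076.
Sum = Σ Δt_i · v(t_i).
Sum ≈ 10.040392.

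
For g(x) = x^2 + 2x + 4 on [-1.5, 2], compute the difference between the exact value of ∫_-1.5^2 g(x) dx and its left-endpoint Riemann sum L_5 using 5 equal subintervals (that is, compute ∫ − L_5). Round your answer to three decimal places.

2.777

Exact integral: ∫_-1.5^2 g(x) dx ≈ 19.54167.
L_5 = 16.765.
Error ≈ 19.54167 − 16.765 ≈ 2.777.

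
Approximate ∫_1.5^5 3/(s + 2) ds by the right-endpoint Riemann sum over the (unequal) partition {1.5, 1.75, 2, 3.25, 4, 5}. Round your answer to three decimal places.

Subinterval widths: 0.25, 0.25, 1.25, 0.75, 1.
Right endpoints: 1.75, 2, 3.25, 4, 5.
f(1.75) = 0.8, f(2) = 0.75, f(3.25) = 4/7, f(4) = 0.5, f(5) = 3/7.
Sum = Σ Δs_i · f(s_i).
Sum ≈ 1.905.

1.905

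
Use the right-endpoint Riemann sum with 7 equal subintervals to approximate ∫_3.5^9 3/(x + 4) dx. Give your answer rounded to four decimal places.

Δx = (9 − 3.5)/7 = 11/14.
Right endpoints: 30/7, 71/14, 41/7, 93/14, 52/7, 115/14, 9.
f(30/7) = 21/58, f(71/14) = 42/127, f(41/7) = 7/23, f(93/14) = 42/149, f(52/7) = 0.2625, f(115/14) = 14/57, f(9) = 3/13.
Sum = Δx · [f(30/7) + f(71/14) + f(41/7) + ...].
Sum ≈ 1.5855.

1.5855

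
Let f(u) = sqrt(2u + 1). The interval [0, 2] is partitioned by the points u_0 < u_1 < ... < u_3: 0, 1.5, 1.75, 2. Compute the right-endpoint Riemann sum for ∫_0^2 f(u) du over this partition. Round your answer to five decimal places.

Subinterval widths: 1.5, 0.25, 0.25.
Right endpoints: 1.5, 1.75, 2.
f(1.5) ≈ 2.00000, f(1.75) ≈ 2.12132, f(2) ≈ 2.23607.
Sum = Σ Δu_i · f(u_i).
Sum ≈ 4.08935.

4.08935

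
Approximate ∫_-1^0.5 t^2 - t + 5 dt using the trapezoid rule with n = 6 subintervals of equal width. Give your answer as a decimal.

Δt = (0.5 − (-1))/6 = 0.25.
f(-1) = 7, f(-0.75) = 6.3125, f(-0.5) = 5.75, f(-0.25) = 5.3125, f(0) = 5, f(0.25) = 4.8125, f(0.5) = 4.75.
T_6 = (Δt/2)·[f(t_0) + 2f(t_1) + ... + 2f(t_{5}) + f(t_6)].
Sum = 8.265625.

8.265625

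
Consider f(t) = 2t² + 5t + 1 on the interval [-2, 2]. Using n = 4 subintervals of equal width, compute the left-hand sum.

Δt = (2 − (-2))/4 = 1.
Left endpoints: -2, -1, 0, 1.
f(-2) = -1, f(-1) = -2, f(0) = 1, f(1) = 8.
Sum = Δt · [f(-2) + f(-1) + f(0) + f(1)].
Sum = 6.

6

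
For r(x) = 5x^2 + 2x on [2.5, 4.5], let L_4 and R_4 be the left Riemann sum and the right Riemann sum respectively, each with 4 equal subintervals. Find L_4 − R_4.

-37

L_4 = 121.75.
R_4 = 158.75.
L_4 − R_4 = -37.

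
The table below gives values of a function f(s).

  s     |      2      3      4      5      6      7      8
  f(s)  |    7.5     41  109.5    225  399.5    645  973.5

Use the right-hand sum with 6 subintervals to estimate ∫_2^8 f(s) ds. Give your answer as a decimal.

2393.5

Δs = 1.
Sum = 1·[41 + 109.5 + 225 + 399.5 + 645 + 973.5] = 2393.5.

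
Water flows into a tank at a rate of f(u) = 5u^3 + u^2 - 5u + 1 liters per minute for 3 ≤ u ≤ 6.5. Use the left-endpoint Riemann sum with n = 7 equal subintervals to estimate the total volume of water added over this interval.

Δu = (6.5 − 3)/7 = 0.5.
Left endpoints: 3, 3.5, 4, 4.5, 5, 5.5, 6.
f(3) = 130, f(3.5) = 210.125, f(4) = 317, f(4.5) = 454.375, f(5) = 626, f(5.5) = 835.625, f(6) = 1087.
Sum = Δu · [f(3) + f(3.5) + f(4) + ...].
Sum = 1830.0625.

1830.0625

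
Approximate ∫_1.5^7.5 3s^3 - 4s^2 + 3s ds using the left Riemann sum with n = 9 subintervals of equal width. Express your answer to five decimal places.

Δs = (7.5 − 1.5)/9 = 2/3.
Left endpoints: 1.5, 13/6, 17/6, 3.5, 25/6, 29/6, 5.5, 37/6, 41/6.
f(1.5) = 5.625, f(13/6) = 1313/72, f(17/6) = 44.625, f(3.5) = 90.125, f(25/6) = 11525/72, f(29/6) = 6235/24, f(5.5) = 394.625, f(37/6) = 41033/72, f(41/6) = 18983/24.
Sum = Δs · [f(1.5) + f(13/6) + f(17/6) + ...].
Sum ≈ 1555.97222.

1555.97222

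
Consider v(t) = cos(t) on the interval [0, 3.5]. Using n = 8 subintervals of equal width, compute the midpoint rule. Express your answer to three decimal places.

-0.354

Δt = (3.5 − 0)/8 = 0.4375.
Midpoints: 0.21875, 0.65625, 1.09375, 1.53125, 1.96875, 2.40625, 2.84375, 3.28125.
v(0.21875) ≈ 0.976, v(0.65625) ≈ 0.792, v(1.09375) ≈ 0.459, v(1.53125) ≈ 0.040, v(1.96875) ≈ -0.388, v(2.40625) ≈ -0.742, v(2.84375) ≈ -0.956, v(3.28125) ≈ -0.990.
Sum = Δt · [v(0.21875) + v(0.65625) + v(1.09375) + ...].
Sum ≈ -0.354.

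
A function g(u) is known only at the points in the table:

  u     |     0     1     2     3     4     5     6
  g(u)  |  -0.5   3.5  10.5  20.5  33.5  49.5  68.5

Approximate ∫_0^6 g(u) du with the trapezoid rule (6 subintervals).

151.5

Δu = 1.
T_6 = (1/2)·[(-0.5) + 2·3.5 + 2·10.5 + 2·20.5 + 2·33.5 + 2·49.5 + 68.5] = 151.5.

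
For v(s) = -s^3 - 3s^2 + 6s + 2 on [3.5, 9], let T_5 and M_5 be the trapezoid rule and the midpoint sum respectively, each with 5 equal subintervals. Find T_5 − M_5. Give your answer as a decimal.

-36.1865625

T_5 = -2095.73375.
M_5 = -2059.5471875.
T_5 − M_5 = -36.1865625.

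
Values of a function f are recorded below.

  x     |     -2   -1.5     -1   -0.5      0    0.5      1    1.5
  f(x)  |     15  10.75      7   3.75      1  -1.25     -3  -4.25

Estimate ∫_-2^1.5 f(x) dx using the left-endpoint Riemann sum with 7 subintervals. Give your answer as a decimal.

Δx = 0.5.
Sum = 0.5·[15 + 10.75 + 7 + 3.75 + 1 + (-1.25) + (-3)] = 16.625.

16.625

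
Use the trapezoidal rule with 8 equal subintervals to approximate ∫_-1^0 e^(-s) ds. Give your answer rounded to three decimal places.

Δs = (0 − (-1))/8 = 0.125.
f(-1) ≈ 2.718, f(-0.875) ≈ 2.399, f(-0.75) ≈ 2.117, f(-0.625) ≈ 1.868, f(-0.5) ≈ 1.649, f(-0.375) ≈ 1.455, f(-0.25) ≈ 1.284, f(-0.125) ≈ 1.133, f(0) ≈ 1.000.
T_8 = (Δs/2)·[f(s_0) + 2f(s_1) + ... + 2f(s_{7}) + f(s_8)].
Sum ≈ 1.721.

1.721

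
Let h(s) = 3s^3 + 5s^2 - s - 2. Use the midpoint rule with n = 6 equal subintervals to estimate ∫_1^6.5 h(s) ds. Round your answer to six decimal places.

Δs = (6.5 − 1)/6 = 11/12.
Midpoints: 35/24, 2.375, 79/24, 101/24, 5.125, 145/24.
h(35/24) = 25313/1536, h(2.375) = 32777/512, h(79/24) = 718295/4608, h(101/24) = 156637/512, h(5.125) = 270355/512, h(145/24) = 3852569/4608.
Sum = Δs · [h(35/24) + h(2.375) + h(79/24) + ...].
Sum ≈ 1747.539858.

1747.539858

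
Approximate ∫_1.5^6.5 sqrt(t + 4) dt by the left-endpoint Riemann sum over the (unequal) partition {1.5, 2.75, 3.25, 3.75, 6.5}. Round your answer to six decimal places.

13.232515

Subinterval widths: 1.25, 0.5, 0.5, 2.75.
Left endpoints: 1.5, 2.75, 3.25, 3.75.
f(1.5) ≈ 2.345208, f(2.75) ≈ 2.598076, f(3.25) ≈ 2.692582, f(3.75) ≈ 2.783882.
Sum = Σ Δt_i · f(t_i).
Sum ≈ 13.232515.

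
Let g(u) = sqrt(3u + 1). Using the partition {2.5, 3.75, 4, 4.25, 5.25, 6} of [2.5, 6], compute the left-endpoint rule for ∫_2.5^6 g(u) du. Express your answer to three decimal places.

12.198

Subinterval widths: 1.25, 0.25, 0.25, 1, 0.75.
Left endpoints: 2.5, 3.75, 4, 4.25, 5.25.
g(2.5) ≈ 2.915, g(3.75) ≈ 3.500, g(4) ≈ 3.606, g(4.25) ≈ 3.708, g(5.25) ≈ 4.093.
Sum = Σ Δu_i · g(u_i).
Sum ≈ 12.198.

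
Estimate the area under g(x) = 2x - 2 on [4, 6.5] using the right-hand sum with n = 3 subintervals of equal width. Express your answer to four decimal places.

Δx = (6.5 − 4)/3 = 5/6.
Right endpoints: 29/6, 17/3, 6.5.
g(29/6) = 23/3, g(17/3) = 28/3, g(6.5) = 11.
Sum = Δx · [g(29/6) + g(17/3) + g(6.5)].
Sum ≈ 23.3333.

23.3333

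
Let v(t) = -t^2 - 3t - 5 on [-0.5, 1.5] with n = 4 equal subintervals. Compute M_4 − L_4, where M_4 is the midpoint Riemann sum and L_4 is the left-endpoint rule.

M_4 = -14.125.
L_4 = -12.25.
M_4 − L_4 = -1.875.

-1.875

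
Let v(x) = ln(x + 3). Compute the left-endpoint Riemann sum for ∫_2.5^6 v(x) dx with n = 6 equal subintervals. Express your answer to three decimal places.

6.753

Δx = (6 − 2.5)/6 = 7/12.
Left endpoints: 2.5, 37/12, 11/3, 4.25, 29/6, 65/12.
v(2.5) ≈ 1.705, v(37/12) ≈ 1.806, v(11/3) ≈ 1.897, v(4.25) ≈ 1.981, v(29/6) ≈ 2.058, v(65/12) ≈ 2.130.
Sum = Δx · [v(2.5) + v(37/12) + v(11/3) + ...].
Sum ≈ 6.753.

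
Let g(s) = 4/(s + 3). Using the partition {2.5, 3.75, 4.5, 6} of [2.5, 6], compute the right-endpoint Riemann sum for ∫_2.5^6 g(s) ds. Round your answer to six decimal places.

Subinterval widths: 1.25, 0.75, 1.5.
Right endpoints: 3.75, 4.5, 6.
g(3.75) = 16/27, g(4.5) = 8/15, g(6) = 4/9.
Sum = Σ Δs_i · g(s_i).
Sum ≈ 1.807407.

1.807407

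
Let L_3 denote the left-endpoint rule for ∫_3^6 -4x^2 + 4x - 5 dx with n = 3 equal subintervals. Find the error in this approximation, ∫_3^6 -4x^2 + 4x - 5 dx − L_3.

Exact integral: ∫_3^6 f(x) dx = -213.
L_3 = -167.
Error = -213 − (-167) = -46.

-46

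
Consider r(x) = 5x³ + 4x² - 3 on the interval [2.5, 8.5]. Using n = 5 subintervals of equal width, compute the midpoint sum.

Δx = (8.5 − 2.5)/5 = 1.2.
Midpoints: 3.1, 4.3, 5.5, 6.7, 7.9.
r(3.1) = 184.395, r(4.3) = 468.495, r(5.5) = 949.875, r(6.7) = 1680.375, r(7.9) = 2711.835.
Sum = Δx · [r(3.1) + r(4.3) + r(5.5) + r(6.7) + r(7.9)].
Sum = 7193.97.

7193.97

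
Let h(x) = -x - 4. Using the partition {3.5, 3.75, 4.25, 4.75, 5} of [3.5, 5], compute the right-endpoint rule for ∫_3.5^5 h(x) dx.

Subinterval widths: 0.25, 0.5, 0.5, 0.25.
Right endpoints: 3.75, 4.25, 4.75, 5.
h(3.75) = -7.75, h(4.25) = -8.25, h(4.75) = -8.75, h(5) = -9.
Sum = Σ Δx_i · h(x_i).
Sum = -12.6875.

-12.6875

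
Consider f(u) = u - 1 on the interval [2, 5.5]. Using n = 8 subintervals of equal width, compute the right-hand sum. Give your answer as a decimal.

Δu = (5.5 − 2)/8 = 0.4375.
Right endpoints: 2.4375, 2.875, 3.3125, 3.75, 4.1875, 4.625, 5.0625, 5.5.
f(2.4375) = 1.4375, f(2.875) = 1.875, f(3.3125) = 2.3125, f(3.75) = 2.75, f(4.1875) = 3.1875, f(4.625) = 3.625, f(5.0625) = 4.0625, f(5.5) = 4.5.
Sum = Δu · [f(2.4375) + f(2.875) + f(3.3125) + ...].
Sum = 10.390625.

10.390625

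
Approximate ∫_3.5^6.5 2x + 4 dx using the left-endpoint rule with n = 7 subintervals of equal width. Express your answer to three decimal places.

40.714

Δx = (6.5 − 3.5)/7 = 3/7.
Left endpoints: 3.5, 55/14, 61/14, 67/14, 73/14, 79/14, 85/14.
f(3.5) = 11, f(55/14) = 83/7, f(61/14) = 89/7, f(67/14) = 95/7, f(73/14) = 101/7, f(79/14) = 107/7, f(85/14) = 113/7.
Sum = Δx · [f(3.5) + f(55/14) + f(61/14) + ...].
Sum ≈ 40.714.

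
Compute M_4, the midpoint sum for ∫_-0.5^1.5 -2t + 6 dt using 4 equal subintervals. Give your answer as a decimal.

Δt = (1.5 − (-0.5))/4 = 0.5.
Midpoints: -0.25, 0.25, 0.75, 1.25.
f(-0.25) = 6.5, f(0.25) = 5.5, f(0.75) = 4.5, f(1.25) = 3.5.
Sum = Δt · [f(-0.25) + f(0.25) + f(0.75) + f(1.25)].
Sum = 10.

10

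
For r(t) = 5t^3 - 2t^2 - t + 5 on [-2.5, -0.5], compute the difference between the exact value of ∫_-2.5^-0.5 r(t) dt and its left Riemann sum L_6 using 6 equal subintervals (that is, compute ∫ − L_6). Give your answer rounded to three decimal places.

Exact integral: ∫_-2.5^-0.5 r(t) dt ≈ -46.08333.
L_6 ≈ -61.57407.
Error ≈ -46.08333 − (-61.57407) ≈ 15.491.

15.491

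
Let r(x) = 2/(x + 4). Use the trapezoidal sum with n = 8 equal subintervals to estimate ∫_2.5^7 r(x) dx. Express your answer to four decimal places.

1.0530

Δx = (7 − 2.5)/8 = 0.5625.
r(2.5) = 4/13, r(3.0625) = 32/113, r(3.625) = 16/61, r(4.1875) = 32/131, r(4.75) = 8/35, r(5.3125) = 32/149, r(5.875) = 16/79, r(6.4375) = 32/167, r(7) = 2/11.
T_8 = (Δx/2)·[r(x_0) + 2r(x_1) + ... + 2r(x_{7}) + r(x_8)].
Sum ≈ 1.0530.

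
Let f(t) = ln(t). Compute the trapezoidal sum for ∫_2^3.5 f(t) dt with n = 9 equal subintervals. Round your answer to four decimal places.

Δt = (3.5 − 2)/9 = 1/6.
f(2) ≈ 0.6931, f(13/6) ≈ 0.7732, f(7/3) ≈ 0.8473, f(2.5) ≈ 0.9163, f(8/3) ≈ 0.9808, f(17/6) ≈ 1.0415, f(3) ≈ 1.0986, f(19/6) ≈ 1.1527, f(10/3) ≈ 1.2040, f(3.5) ≈ 1.2528.
T_9 = (Δt/2)·[f(t_0) + 2f(t_1) + ... + 2f(t_{8}) + f(t_9)].
Sum ≈ 1.4979.

1.4979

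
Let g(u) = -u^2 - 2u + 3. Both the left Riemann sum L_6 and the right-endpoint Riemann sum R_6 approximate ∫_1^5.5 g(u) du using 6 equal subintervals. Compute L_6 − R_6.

L_6 = -56.953125.
R_6 = -85.640625.
L_6 − R_6 = 28.6875.

28.6875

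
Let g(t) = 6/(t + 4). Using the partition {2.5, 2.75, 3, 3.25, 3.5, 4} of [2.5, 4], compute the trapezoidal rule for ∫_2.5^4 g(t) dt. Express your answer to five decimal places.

1.24629

Subinterval widths: 0.25, 0.25, 0.25, 0.25, 0.5.
g(2.5) = 12/13, g(2.75) = 8/9, g(3) = 6/7, g(3.25) = 24/29, g(3.5) = 0.8, g(4) = 0.75.
On each subinterval the trapezoid contributes (Δt_i/2)·[g(t_{i-1}) + g(t_i)].
Sum ≈ 1.24629.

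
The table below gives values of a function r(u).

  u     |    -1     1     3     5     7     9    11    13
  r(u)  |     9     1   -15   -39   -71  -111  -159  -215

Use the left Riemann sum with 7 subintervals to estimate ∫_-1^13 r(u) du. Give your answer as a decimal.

-770

Δu = 2.
Sum = 2·[9 + 1 + (-15) + (-39) + (-71) + (-111) + (-159)] = -770.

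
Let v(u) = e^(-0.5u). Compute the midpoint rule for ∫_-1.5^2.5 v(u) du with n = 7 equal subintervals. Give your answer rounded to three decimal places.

3.649

Δu = (2.5 − (-1.5))/7 = 4/7.
Midpoints: -17/14, -9/14, -1/14, 0.5, 15/14, 23/14, 31/14.
v(-17/14) ≈ 1.835, v(-9/14) ≈ 1.379, v(-1/14) ≈ 1.036, v(0.5) ≈ 0.779, v(15/14) ≈ 0.585, v(23/14) ≈ 0.440, v(31/14) ≈ 0.331.
Sum = Δu · [v(-17/14) + v(-9/14) + v(-1/14) + ...].
Sum ≈ 3.649.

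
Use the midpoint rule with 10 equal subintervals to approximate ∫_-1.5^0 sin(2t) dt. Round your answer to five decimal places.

-0.99874

Δt = (0 − (-1.5))/10 = 0.15.
Midpoints: -1.425, -1.275, -1.125, -0.975, -0.825, -0.675, -0.525, -0.375, -0.225, -0.075.
f(-1.425) ≈ -0.28748, f(-1.275) ≈ -0.55768, f(-1.125) ≈ -0.77807, f(-0.975) ≈ -0.92896, f(-0.825) ≈ -0.99687, f(-0.675) ≈ -0.97572, f(-0.525) ≈ -0.86742, f(-0.375) ≈ -0.68164, f(-0.225) ≈ -0.43497, f(-0.075) ≈ -0.14944.
Sum = Δt · [f(-1.425) + f(-1.275) + f(-1.125) + ...].
Sum ≈ -0.99874.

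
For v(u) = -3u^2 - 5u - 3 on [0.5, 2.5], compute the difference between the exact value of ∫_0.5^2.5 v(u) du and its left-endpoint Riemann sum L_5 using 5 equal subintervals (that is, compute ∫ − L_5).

-5.44

Exact integral: ∫_0.5^2.5 v(u) du = -36.5.
L_5 = -31.06.
Error = -36.5 − (-31.06) = -5.44.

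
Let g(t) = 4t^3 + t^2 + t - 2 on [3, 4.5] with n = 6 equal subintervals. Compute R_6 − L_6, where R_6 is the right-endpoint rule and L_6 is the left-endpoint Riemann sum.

67.3125

R_6 = 387.4375.
L_6 = 320.125.
R_6 − L_6 = 67.3125.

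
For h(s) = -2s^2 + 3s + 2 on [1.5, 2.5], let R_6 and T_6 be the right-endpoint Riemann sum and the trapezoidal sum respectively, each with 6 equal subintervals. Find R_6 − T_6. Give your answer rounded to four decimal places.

-0.4167

R_6 ≈ -0.592593.
T_6 ≈ -0.175926.
R_6 − T_6 ≈ -0.4167.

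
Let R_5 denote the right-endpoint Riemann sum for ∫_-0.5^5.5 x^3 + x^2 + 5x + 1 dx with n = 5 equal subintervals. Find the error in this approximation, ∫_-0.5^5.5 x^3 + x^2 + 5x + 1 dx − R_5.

-148.14

Exact integral: ∫_-0.5^5.5 f(x) dx = 365.25.
R_5 = 513.39.
Error = 365.25 − 513.39 = -148.14.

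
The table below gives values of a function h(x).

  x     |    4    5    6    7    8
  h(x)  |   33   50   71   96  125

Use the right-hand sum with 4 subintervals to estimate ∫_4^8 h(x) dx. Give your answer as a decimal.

Δx = 1.
Sum = 1·[50 + 71 + 96 + 125] = 342.

342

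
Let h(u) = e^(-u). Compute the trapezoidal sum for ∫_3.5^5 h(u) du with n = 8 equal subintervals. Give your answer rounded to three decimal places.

0.024

Δu = (5 − 3.5)/8 = 0.1875.
h(3.5) ≈ 0.030, h(3.6875) ≈ 0.025, h(3.875) ≈ 0.021, h(4.0625) ≈ 0.017, h(4.25) ≈ 0.014, h(4.4375) ≈ 0.012, h(4.625) ≈ 0.010, h(4.8125) ≈ 0.008, h(5) ≈ 0.007.
T_8 = (Δu/2)·[h(u_0) + 2h(u_1) + ... + 2h(u_{7}) + h(u_8)].
Sum ≈ 0.024.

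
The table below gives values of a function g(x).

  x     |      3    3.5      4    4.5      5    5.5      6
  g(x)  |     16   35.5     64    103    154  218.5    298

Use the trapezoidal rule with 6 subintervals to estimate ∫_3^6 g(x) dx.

366

Δx = 0.5.
T_6 = (0.5/2)·[16 + 2·35.5 + 2·64 + 2·103 + 2·154 + 2·218.5 + 298] = 366.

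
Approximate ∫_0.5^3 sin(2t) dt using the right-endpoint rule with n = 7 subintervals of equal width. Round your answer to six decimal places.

Δt = (3 − 0.5)/7 = 5/14.
Right endpoints: 6/7, 17/14, 11/7, 27/14, 16/7, 37/14, 3.
f(6/7) ≈ 0.989723, f(17/14) ≈ 0.654122, f(11/7) ≈ -0.001264, f(27/14) ≈ -0.656033, f(16/7) ≈ -0.990082, f(37/14) ≈ -0.840102, f(3) ≈ -0.279415.
Sum = Δt · [f(6/7) + f(17/14) + f(11/7) + ...].
Sum ≈ -0.401090.

-0.401090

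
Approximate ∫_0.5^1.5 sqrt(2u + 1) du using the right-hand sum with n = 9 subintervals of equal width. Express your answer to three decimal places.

1.756

Δu = (1.5 − 0.5)/9 = 1/9.
Right endpoints: 11/18, 13/18, 5/6, 17/18, 19/18, 7/6, 23/18, 25/18, 1.5.
f(11/18) ≈ 1.491, f(13/18) ≈ 1.563, f(5/6) ≈ 1.633, f(17/18) ≈ 1.700, f(19/18) ≈ 1.764, f(7/6) ≈ 1.826, f(23/18) ≈ 1.886, f(25/18) ≈ 1.944, f(1.5) ≈ 2.000.
Sum = Δu · [f(11/18) + f(13/18) + f(5/6) + ...].
Sum ≈ 1.756.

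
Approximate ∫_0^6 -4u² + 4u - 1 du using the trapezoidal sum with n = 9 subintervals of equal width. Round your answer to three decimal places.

-223.778

Δu = (6 − 0)/9 = 2/3.
f(0) = -1, f(2/3) = -1/9, f(4/3) = -25/9, f(2) = -9, f(8/3) = -169/9, f(10/3) = -289/9, f(4) = -49, f(14/3) = -625/9, f(16/3) = -841/9, f(6) = -121.
T_9 = (Δu/2)·[f(u_0) + 2f(u_1) + ... + 2f(u_{8}) + f(u_9)].
Sum ≈ -223.778.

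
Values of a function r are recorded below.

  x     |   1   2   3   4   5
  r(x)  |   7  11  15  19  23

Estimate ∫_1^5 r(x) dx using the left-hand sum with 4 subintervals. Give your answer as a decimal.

Δx = 1.
Sum = 1·[7 + 11 + 15 + 19] = 52.

52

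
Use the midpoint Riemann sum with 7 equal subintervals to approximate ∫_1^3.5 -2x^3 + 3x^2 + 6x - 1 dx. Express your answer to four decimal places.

Δx = (3.5 − 1)/7 = 5/14.
Midpoints: 33/28, 43/28, 53/28, 2.25, 73/28, 83/28, 93/28.
f(33/28) = 76441/10976, f(43/28) = 88311/10976, f(53/28) = 82781/10976, f(2.25) = 4.90625, f(73/28) = -4479/10976, f(83/28) = -98209/10976, f(93/28) = -233339/10976.
Sum = Δx · [f(33/28) + f(43/28) + f(53/28) + ...].
Sum ≈ -1.1272.

-1.1272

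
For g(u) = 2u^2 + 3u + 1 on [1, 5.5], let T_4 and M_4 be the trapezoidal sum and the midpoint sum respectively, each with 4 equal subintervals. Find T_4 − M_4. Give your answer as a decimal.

2.84765625

T_4 = 160.5234375.
M_4 = 157.67578125.
T_4 − M_4 = 2.84765625.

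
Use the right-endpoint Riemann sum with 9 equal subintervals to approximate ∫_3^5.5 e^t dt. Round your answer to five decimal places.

Δt = (5.5 − 3)/9 = 5/18.
Right endpoints: 59/18, 32/9, 23/6, 37/9, 79/18, 14/3, 89/18, 47/9, 5.5.
f(59/18) ≈ 26.51678, f(32/9) ≈ 35.00726, f(23/6) ≈ 46.21634, f(37/9) ≈ 61.01447, f(79/18) ≈ 80.55087, f(14/3) ≈ 106.34268, f(89/18) ≈ 140.39283, f(47/9) ≈ 185.34561, f(5.5) ≈ 244.69193.
Sum = Δt · [f(59/18) + f(32/9) + f(23/6) + ...].
Sum ≈ 257.24410.

257.24410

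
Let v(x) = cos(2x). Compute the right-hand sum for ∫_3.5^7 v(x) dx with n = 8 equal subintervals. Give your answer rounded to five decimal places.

0.02102

Δx = (7 − 3.5)/8 = 0.4375.
Right endpoints: 3.9375, 4.375, 4.8125, 5.25, 5.6875, 6.125, 6.5625, 7.
v(3.9375) ≈ -0.02102, v(4.375) ≈ -0.78085, v(4.8125) ≈ -0.98002, v(5.25) ≈ -0.47554, v(5.6875) ≈ 0.37039, v(6.125) ≈ 0.95037, v(6.5625) ≈ 0.84798, v(7) ≈ 0.13674.
Sum = Δx · [v(3.9375) + v(4.375) + v(4.8125) + ...].
Sum ≈ 0.02102.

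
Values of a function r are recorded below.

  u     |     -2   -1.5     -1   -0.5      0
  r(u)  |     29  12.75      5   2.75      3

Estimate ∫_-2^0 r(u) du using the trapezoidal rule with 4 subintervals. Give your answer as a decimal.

Δu = 0.5.
T_4 = (0.5/2)·[29 + 2·12.75 + 2·5 + 2·2.75 + 3] = 18.25.

18.25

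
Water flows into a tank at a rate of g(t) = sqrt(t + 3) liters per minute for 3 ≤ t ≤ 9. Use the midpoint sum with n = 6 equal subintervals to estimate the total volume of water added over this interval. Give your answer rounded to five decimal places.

17.91734

Δt = (9 − 3)/6 = 1.
Midpoints: 3.5, 4.5, 5.5, 6.5, 7.5, 8.5.
g(3.5) ≈ 2.54951, g(4.5) ≈ 2.73861, g(5.5) ≈ 2.91548, g(6.5) ≈ 3.08221, g(7.5) ≈ 3.24037, g(8.5) ≈ 3.39116.
Sum = Δt · [g(3.5) + g(4.5) + g(5.5) + ...].
Sum ≈ 17.91734.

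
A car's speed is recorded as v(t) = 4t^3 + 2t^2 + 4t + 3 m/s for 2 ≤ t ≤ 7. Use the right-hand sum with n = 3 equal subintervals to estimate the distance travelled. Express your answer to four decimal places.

Δt = (7 − 2)/3 = 5/3.
Right endpoints: 11/3, 16/3, 7.
v(11/3) = 6527/27, v(16/3) = 18577/27, v(7) = 1501.
Sum = Δt · [v(11/3) + v(16/3) + v(7)].
Sum ≈ 4051.2963.

4051.2963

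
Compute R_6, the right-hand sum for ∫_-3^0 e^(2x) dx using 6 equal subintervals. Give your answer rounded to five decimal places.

0.78903

Δx = (0 − (-3))/6 = 0.5.
Right endpoints: -2.5, -2, -1.5, -1, -0.5, 0.
f(-2.5) ≈ 0.00674, f(-2) ≈ 0.01832, f(-1.5) ≈ 0.04979, f(-1) ≈ 0.13534, f(-0.5) ≈ 0.36788, f(0) ≈ 1.00000.
Sum = Δx · [f(-2.5) + f(-2) + f(-1.5) + ...].
Sum ≈ 0.78903.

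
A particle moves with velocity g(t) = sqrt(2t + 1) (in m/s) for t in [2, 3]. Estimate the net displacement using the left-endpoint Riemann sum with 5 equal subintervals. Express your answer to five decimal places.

Δt = (3 − 2)/5 = 0.2.
Left endpoints: 2, 2.2, 2.4, 2.6, 2.8.
g(2) ≈ 2.23607, g(2.2) ≈ 2.32379, g(2.4) ≈ 2.40832, g(2.6) ≈ 2.48998, g(2.8) ≈ 2.56905.
Sum = Δt · [g(2) + g(2.2) + g(2.4) + g(2.6) + g(2.8)].
Sum ≈ 2.40544.

2.40544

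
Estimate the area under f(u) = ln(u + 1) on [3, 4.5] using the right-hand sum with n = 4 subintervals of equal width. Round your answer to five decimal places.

2.38985

Δu = (4.5 − 3)/4 = 0.375.
Right endpoints: 3.375, 3.75, 4.125, 4.5.
f(3.375) ≈ 1.47591, f(3.75) ≈ 1.55814, f(4.125) ≈ 1.63413, f(4.5) ≈ 1.70475.
Sum = Δu · [f(3.375) + f(3.75) + f(4.125) + f(4.5)].
Sum ≈ 2.38985.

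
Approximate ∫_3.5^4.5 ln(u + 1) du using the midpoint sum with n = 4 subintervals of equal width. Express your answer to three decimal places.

1.608

Δu = (4.5 − 3.5)/4 = 0.25.
Midpoints: 3.625, 3.875, 4.125, 4.375.
f(3.625) ≈ 1.531, f(3.875) ≈ 1.584, f(4.125) ≈ 1.634, f(4.375) ≈ 1.682.
Sum = Δu · [f(3.625) + f(3.875) + f(4.125) + f(4.375)].
Sum ≈ 1.608.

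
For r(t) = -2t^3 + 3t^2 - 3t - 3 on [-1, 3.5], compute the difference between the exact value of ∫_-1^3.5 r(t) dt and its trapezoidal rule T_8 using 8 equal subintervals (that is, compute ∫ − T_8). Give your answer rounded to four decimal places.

1.0679

Exact integral: ∫_-1^3.5 r(t) dt = -61.03125.
T_8 ≈ -62.099121.
Error ≈ -61.03125 − (-62.099121) ≈ 1.0679.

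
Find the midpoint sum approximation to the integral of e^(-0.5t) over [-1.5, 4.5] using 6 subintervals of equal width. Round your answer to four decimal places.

Δt = (4.5 − (-1.5))/6 = 1.
Midpoints: -1, 0, 1, 2, 3, 4.
f(-1) ≈ 1.6487, f(0) ≈ 1.0000, f(1) ≈ 0.6065, f(2) ≈ 0.3679, f(3) ≈ 0.2231, f(4) ≈ 0.1353.
Sum = Δt · [f(-1) + f(0) + f(1) + ...].
Sum ≈ 3.9816.

3.9816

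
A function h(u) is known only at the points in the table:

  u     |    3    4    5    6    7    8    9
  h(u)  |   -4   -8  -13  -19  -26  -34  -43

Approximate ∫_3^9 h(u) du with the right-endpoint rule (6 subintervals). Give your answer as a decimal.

Δu = 1.
Sum = 1·[(-8) + (-13) + (-19) + (-26) + (-34) + (-43)] = -143.

-143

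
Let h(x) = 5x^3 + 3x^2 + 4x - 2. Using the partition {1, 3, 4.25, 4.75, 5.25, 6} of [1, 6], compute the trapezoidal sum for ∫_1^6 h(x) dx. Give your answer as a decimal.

1965.6640625

Subinterval widths: 2, 1.25, 0.5, 0.5, 0.75.
h(1) = 10, h(3) = 172, h(4.25) = 453.015625, h(4.75) = 620.546875, h(5.25) = 825.203125, h(6) = 1210.
On each subinterval the trapezoid contributes (Δx_i/2)·[h(x_{i-1}) + h(x_i)].
Sum = 1965.6640625.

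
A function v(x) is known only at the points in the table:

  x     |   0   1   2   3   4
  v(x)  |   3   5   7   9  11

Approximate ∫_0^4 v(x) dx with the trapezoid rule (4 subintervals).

Δx = 1.
T_4 = (1/2)·[3 + 2·5 + 2·7 + 2·9 + 11] = 28.

28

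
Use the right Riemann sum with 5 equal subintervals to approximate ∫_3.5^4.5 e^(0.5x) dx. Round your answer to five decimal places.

7.84580

Δx = (4.5 − 3.5)/5 = 0.2.
Right endpoints: 3.7, 3.9, 4.1, 4.3, 4.5.
f(3.7) ≈ 6.35982, f(3.9) ≈ 7.02869, f(4.1) ≈ 7.76790, f(4.3) ≈ 8.58486, f(4.5) ≈ 9.48774.
Sum = Δx · [f(3.7) + f(3.9) + f(4.1) + f(4.3) + f(4.5)].
Sum ≈ 7.84580.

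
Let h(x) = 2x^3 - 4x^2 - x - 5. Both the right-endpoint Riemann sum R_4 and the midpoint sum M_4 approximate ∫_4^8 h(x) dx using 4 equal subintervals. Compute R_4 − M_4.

382

R_4 = 1650.
M_4 = 1268.
R_4 − M_4 = 382.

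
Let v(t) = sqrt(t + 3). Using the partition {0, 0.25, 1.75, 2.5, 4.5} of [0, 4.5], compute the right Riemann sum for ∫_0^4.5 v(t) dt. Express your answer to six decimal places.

Subinterval widths: 0.25, 1.5, 0.75, 2.
Right endpoints: 0.25, 1.75, 2.5, 4.5.
v(0.25) ≈ 1.802776, v(1.75) ≈ 2.179449, v(2.5) ≈ 2.345208, v(4.5) ≈ 2.738613.
Sum = Σ Δt_i · v(t_i).
Sum ≈ 10.956000.

10.956000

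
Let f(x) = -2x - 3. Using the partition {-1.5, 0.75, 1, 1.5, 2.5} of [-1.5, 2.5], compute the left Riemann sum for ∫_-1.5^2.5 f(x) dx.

-9.625

Subinterval widths: 2.25, 0.25, 0.5, 1.
Left endpoints: -1.5, 0.75, 1, 1.5.
f(-1.5) = 0, f(0.75) = -4.5, f(1) = -5, f(1.5) = -6.
Sum = Σ Δx_i · f(x_i).
Sum = -9.625.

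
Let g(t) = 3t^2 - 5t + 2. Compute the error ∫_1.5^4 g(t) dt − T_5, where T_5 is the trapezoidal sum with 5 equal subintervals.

-0.3125

Exact integral: ∫_1.5^4 g(t) dt = 31.25.
T_5 = 31.5625.
Error = 31.25 − 31.5625 = -0.3125.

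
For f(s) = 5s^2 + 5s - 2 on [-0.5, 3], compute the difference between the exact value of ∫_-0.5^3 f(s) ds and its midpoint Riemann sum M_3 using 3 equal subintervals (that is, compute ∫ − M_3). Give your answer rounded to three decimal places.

Exact integral: ∫_-0.5^3 f(s) ds ≈ 60.08333.
M_3 ≈ 58.09838.
Error ≈ 60.08333 − 58.09838 ≈ 1.985.

1.985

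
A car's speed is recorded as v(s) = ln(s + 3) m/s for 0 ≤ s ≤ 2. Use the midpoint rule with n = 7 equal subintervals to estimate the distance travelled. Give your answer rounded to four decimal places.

Δs = (2 − 0)/7 = 2/7.
Midpoints: 1/7, 3/7, 5/7, 1, 9/7, 11/7, 13/7.
v(1/7) ≈ 1.1451, v(3/7) ≈ 1.2321, v(5/7) ≈ 1.3122, v(1) ≈ 1.3863, v(9/7) ≈ 1.4553, v(11/7) ≈ 1.5198, v(13/7) ≈ 1.5805.
Sum = Δs · [v(1/7) + v(3/7) + v(5/7) + ...].
Sum ≈ 2.7518.

2.7518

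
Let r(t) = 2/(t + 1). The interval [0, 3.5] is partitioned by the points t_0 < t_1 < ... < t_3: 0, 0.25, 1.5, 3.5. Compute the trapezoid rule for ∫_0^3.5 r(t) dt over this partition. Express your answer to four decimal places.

Subinterval widths: 0.25, 1.25, 2.
r(0) = 2, r(0.25) = 1.6, r(1.5) = 0.8, r(3.5) = 4/9.
On each subinterval the trapezoid contributes (Δt_i/2)·[r(t_{i-1}) + r(t_i)].
Sum ≈ 3.1944.

3.1944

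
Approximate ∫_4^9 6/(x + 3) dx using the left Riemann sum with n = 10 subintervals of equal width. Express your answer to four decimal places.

Δx = (9 − 4)/10 = 0.5.
Left endpoints: 4, 4.5, 5, 5.5, 6, 6.5, 7, 7.5, 8, 8.5.
f(4) = 6/7, f(4.5) = 0.8, f(5) = 0.75, f(5.5) = 12/17, f(6) = 2/3, f(6.5) = 12/19, f(7) = 0.6, f(7.5) = 4/7, f(8) = 6/11, f(8.5) = 12/23.
Sum = Δx · [f(4) + f(4.5) + f(5) + ...].
Sum ≈ 3.3249.

3.3249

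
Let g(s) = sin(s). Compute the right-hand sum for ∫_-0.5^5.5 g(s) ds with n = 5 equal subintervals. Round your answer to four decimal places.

Δs = (5.5 − (-0.5))/5 = 1.2.
Right endpoints: 0.7, 1.9, 3.1, 4.3, 5.5.
g(0.7) ≈ 0.6442, g(1.9) ≈ 0.9463, g(3.1) ≈ 0.0416, g(4.3) ≈ -0.9162, g(5.5) ≈ -0.7055.
Sum = Δs · [g(0.7) + g(1.9) + g(3.1) + g(4.3) + g(5.5)].
Sum ≈ 0.0125.

0.0125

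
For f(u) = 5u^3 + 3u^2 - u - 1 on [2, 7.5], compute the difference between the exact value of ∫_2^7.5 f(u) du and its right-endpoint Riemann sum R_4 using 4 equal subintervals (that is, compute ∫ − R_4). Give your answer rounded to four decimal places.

-1655.3604

Exact integral: ∫_2^7.5 f(u) du = 4317.328125.
R_4 ≈ 5972.688477.
Error ≈ 4317.328125 − 5972.688477 ≈ -1655.3604.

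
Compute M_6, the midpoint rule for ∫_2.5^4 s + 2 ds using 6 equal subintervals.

7.875

Δs = (4 − 2.5)/6 = 0.25.
Midpoints: 2.625, 2.875, 3.125, 3.375, 3.625, 3.875.
f(2.625) = 4.625, f(2.875) = 4.875, f(3.125) = 5.125, f(3.375) = 5.375, f(3.625) = 5.625, f(3.875) = 5.875.
Sum = Δs · [f(2.625) + f(2.875) + f(3.125) + ...].
Sum = 7.875.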